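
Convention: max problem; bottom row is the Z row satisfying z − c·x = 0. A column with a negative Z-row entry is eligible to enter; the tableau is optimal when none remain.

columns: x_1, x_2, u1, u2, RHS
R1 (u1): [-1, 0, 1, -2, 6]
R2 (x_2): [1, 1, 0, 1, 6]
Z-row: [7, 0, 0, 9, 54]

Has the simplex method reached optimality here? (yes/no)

Every Z-row coefficient is ≥ 0, so the tableau is optimal.

yes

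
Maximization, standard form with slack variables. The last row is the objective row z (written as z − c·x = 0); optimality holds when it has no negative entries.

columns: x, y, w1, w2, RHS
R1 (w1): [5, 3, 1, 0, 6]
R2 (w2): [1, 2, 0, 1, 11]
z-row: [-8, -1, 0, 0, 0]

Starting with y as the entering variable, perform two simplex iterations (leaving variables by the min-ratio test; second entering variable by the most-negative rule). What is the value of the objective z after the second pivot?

48/5

Ratio test on column y — row 1: 6/3 = 2; row 2: 11/2 = 11/2. Minimum is 2 at row 1 (w1 leaves); pivot element 3.
Pivot on row 1; the z-row RHS becomes 0 − (-1)·2 = 2.
Next entering variable (most negative z-row entry -19/3): x.
Ratio test on column x — row 1: 2/(5/3) = 6/5; row 2: entry -7/3 ≤ 0. Minimum is 6/5 at row 1 (y leaves); pivot element 5/3.
After the second pivot the z-row RHS is 2 − (-19/3)·(6/5) = 48/5.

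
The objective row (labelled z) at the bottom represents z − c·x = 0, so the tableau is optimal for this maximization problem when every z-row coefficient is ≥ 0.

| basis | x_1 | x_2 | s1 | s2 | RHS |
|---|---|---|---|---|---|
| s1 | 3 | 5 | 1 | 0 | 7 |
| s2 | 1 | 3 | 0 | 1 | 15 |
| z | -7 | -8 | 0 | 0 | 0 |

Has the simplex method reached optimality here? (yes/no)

The z-row has a negative entry -8 in column x_2, so it is not optimal.

no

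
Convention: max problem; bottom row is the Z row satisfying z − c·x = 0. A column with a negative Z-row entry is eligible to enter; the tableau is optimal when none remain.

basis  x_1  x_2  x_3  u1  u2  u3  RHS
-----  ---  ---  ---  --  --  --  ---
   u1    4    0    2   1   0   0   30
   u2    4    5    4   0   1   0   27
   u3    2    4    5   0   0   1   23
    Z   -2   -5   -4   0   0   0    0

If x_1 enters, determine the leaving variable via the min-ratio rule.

Column x_1 entries and ratios — u1: 30/4 = 15/2; u2: 27/4 = 27/4; u3: 23/2 = 23/2.
Smallest ratio is 27/4 in the row of u2, so u2 leaves.

u2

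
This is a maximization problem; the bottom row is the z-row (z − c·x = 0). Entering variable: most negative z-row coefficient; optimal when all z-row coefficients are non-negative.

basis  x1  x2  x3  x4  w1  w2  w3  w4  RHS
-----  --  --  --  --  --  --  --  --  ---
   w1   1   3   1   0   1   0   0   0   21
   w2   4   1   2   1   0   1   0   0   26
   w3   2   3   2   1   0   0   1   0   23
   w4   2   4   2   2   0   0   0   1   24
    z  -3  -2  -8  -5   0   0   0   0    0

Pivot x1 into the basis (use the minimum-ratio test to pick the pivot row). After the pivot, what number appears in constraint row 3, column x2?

5/2

Ratio test on column x1 — row 1: 21/1 = 21; row 2: 26/4 = 13/2; row 3: 23/2 = 23/2; row 4: 24/2 = 12. Minimum is 13/2 at row 2 (w2 leaves); pivot element 4.
Divide row 2 by 4; eliminate column x1 from the other rows.
Row 3 update in column x2: 3 − 2·(1/4) = 5/2.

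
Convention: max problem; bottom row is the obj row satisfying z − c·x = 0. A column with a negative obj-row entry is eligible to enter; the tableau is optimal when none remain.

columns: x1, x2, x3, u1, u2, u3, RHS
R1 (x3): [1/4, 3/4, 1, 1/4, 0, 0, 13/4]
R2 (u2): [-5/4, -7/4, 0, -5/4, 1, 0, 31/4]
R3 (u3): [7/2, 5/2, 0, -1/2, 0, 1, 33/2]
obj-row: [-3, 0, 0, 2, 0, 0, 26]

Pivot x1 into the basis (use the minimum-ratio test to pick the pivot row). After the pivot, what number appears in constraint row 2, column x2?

-6/7

Ratio test on column x1 — row 1: (13/4)/(1/4) = 13; row 2: entry -5/4 ≤ 0; row 3: (33/2)/(7/2) = 33/7. Minimum is 33/7 at row 3 (u3 leaves); pivot element 7/2.
Divide row 3 by 7/2; eliminate column x1 from the other rows.
Row 2 update in column x2: -7/4 − (-5/4)·(5/7) = -6/7.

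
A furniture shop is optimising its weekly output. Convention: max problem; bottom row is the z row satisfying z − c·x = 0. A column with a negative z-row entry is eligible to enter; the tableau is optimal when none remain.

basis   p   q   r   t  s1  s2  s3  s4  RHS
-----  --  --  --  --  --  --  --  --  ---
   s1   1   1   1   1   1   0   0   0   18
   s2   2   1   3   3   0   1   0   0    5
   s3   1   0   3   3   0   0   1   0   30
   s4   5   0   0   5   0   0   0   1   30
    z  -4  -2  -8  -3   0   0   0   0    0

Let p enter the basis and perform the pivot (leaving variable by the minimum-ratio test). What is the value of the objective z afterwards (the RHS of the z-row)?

Ratio test on column p — row 1: 18/1 = 18; row 2: 5/2 = 5/2; row 3: 30/1 = 30; row 4: 30/5 = 6. Minimum is 5/2 at row 2 (s2 leaves); pivot element 2.
Pivot on row 2; the z-row RHS becomes 0 − (-4)·(5/2) = 10.

10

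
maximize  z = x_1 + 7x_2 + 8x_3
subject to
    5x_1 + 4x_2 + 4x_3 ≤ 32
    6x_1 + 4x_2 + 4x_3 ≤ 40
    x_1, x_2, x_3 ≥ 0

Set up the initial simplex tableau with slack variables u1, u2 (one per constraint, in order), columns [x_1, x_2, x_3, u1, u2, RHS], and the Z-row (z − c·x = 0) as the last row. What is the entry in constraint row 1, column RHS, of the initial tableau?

32

The RHS of constraint 1 is b_1 = 32.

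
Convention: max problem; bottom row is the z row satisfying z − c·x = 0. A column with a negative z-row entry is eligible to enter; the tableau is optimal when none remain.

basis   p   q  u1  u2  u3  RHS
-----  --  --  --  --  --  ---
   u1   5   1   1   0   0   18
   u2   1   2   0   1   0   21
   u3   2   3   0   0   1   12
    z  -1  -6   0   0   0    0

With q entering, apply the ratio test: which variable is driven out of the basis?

u3

Column q entries and ratios — u1: 18/1 = 18; u2: 21/2 = 21/2; u3: 12/3 = 4.
Smallest ratio is 4 in the row of u3, so u3 leaves.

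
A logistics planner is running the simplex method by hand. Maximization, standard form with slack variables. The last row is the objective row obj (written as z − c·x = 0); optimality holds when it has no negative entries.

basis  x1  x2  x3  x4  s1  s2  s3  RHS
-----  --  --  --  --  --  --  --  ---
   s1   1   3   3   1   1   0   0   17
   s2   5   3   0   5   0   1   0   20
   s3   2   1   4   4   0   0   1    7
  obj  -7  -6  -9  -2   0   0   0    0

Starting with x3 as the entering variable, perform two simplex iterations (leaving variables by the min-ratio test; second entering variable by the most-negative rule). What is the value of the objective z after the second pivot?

106/3

Ratio test on column x3 — row 1: 17/3 = 17/3; row 2: entry 0 ≤ 0; row 3: 7/4 = 7/4. Minimum is 7/4 at row 3 (s3 leaves); pivot element 4.
Pivot on row 3; the obj-row RHS becomes 0 − (-9)·(7/4) = 63/4.
Next entering variable (most negative obj-row entry -15/4): x2.
Ratio test on column x2 — row 1: (47/4)/(9/4) = 47/9; row 2: 20/3 = 20/3; row 3: (7/4)/(1/4) = 7. Minimum is 47/9 at row 1 (s1 leaves); pivot element 9/4.
After the second pivot the obj-row RHS is 63/4 − (-15/4)·(47/9) = 106/3.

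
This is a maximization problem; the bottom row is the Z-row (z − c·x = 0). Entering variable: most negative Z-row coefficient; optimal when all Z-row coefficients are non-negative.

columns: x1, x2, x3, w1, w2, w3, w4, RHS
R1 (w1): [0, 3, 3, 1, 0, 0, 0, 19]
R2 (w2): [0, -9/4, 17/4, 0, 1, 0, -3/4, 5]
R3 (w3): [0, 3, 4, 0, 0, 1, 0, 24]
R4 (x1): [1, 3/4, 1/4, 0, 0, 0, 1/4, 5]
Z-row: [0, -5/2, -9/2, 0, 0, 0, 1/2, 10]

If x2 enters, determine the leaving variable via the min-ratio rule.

Column x2 entries and ratios — w1: 19/3 = 19/3; w2: -9/4 ≤ 0, skip; w3: 24/3 = 8; x1: 5/(3/4) = 20/3.
Smallest ratio is 19/3 in the row of w1, so w1 leaves.

w1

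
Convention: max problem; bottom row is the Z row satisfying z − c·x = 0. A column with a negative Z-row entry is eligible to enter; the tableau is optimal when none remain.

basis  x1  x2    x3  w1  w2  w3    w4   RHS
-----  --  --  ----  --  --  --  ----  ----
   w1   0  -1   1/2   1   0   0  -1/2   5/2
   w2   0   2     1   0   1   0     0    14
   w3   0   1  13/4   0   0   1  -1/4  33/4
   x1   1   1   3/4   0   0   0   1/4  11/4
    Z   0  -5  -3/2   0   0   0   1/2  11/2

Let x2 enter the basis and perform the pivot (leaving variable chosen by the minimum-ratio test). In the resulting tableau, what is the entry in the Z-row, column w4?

7/4

Ratio test on column x2 — row 1: entry -1 ≤ 0; row 2: 14/2 = 7; row 3: (33/4)/1 = 33/4; row 4: (11/4)/1 = 11/4. Minimum is 11/4 at row 4 (x1 leaves); pivot element 1.
Divide row 4 by 1; eliminate column x2 from the other rows.
Z-row update in column w4: 1/2 − (-5)·(1/4) = 7/4.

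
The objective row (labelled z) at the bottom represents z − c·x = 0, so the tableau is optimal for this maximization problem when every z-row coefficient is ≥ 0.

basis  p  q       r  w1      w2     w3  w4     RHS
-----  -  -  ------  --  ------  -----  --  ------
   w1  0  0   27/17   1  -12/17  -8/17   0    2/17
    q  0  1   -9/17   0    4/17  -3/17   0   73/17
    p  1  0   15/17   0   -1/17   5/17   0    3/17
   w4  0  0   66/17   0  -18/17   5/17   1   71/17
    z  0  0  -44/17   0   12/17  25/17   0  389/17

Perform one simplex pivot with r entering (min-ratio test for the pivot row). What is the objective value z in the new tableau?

Ratio test on column r — row 1: (2/17)/(27/17) = 2/27; row 2: entry -9/17 ≤ 0; row 3: (3/17)/(15/17) = 1/5; row 4: (71/17)/(66/17) = 71/66. Minimum is 2/27 at row 1 (w1 leaves); pivot element 27/17.
Pivot on row 1; the z-row RHS becomes 389/17 − (-44/17)·(2/27) = 623/27.

623/27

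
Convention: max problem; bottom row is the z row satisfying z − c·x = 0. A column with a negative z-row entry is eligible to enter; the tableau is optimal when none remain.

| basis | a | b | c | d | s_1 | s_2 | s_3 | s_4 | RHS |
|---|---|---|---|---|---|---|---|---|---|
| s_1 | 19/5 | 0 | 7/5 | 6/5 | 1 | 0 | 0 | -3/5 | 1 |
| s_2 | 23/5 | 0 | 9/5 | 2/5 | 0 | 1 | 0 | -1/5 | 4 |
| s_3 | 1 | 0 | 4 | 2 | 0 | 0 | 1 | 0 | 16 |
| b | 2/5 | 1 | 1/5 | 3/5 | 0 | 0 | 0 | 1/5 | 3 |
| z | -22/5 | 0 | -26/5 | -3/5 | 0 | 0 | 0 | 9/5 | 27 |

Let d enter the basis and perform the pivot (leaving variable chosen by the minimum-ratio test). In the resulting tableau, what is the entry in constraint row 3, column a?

Ratio test on column d — row 1: 1/(6/5) = 5/6; row 2: 4/(2/5) = 10; row 3: 16/2 = 8; row 4: 3/(3/5) = 5. Minimum is 5/6 at row 1 (s_1 leaves); pivot element 6/5.
Divide row 1 by 6/5; eliminate column d from the other rows.
Row 3 update in column a: 1 − 2·(19/6) = -16/3.

-16/3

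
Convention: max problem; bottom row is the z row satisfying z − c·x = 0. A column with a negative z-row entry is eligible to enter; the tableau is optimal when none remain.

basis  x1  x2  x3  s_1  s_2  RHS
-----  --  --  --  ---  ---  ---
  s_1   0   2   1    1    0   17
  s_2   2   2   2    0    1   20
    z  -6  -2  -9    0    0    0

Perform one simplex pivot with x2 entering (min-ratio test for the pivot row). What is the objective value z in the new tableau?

Ratio test on column x2 — row 1: 17/2 = 17/2; row 2: 20/2 = 10. Minimum is 17/2 at row 1 (s_1 leaves); pivot element 2.
Pivot on row 1; the z-row RHS becomes 0 − (-2)·(17/2) = 17.

17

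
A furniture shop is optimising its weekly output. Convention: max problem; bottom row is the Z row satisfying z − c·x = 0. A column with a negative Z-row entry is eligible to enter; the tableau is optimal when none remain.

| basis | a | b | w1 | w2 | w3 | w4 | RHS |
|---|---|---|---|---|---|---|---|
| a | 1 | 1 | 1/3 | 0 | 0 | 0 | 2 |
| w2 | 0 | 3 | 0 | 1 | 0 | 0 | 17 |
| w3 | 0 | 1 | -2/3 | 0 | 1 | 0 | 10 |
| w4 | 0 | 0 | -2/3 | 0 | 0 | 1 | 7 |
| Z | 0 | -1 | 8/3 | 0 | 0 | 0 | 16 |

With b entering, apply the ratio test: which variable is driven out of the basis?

Column b entries and ratios — a: 2/1 = 2; w2: 17/3 = 17/3; w3: 10/1 = 10; w4: 0 ≤ 0, skip.
Smallest ratio is 2 in the row of a, so a leaves.

a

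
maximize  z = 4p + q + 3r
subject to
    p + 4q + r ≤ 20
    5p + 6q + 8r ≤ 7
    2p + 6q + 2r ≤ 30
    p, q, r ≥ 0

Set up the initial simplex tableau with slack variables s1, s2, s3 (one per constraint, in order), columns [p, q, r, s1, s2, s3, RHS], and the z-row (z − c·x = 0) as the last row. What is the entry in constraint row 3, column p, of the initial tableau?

2

Constraint 3 has coefficient 2 on p.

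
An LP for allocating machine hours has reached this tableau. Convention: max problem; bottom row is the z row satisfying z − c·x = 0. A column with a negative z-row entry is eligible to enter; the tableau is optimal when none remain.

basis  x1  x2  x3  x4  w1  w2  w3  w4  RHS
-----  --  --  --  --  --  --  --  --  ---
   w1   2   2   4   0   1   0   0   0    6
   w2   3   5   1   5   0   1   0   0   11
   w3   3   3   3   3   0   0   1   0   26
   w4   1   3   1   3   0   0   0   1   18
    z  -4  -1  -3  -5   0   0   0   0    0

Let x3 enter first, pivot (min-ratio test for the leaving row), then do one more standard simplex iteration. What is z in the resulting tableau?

14

Ratio test on column x3 — row 1: 6/4 = 3/2; row 2: 11/1 = 11; row 3: 26/3 = 26/3; row 4: 18/1 = 18. Minimum is 3/2 at row 1 (w1 leaves); pivot element 4.
Pivot on row 1; the z-row RHS becomes 0 − (-3)·(3/2) = 9/2.
Next entering variable (most negative z-row entry -5): x4.
Ratio test on column x4 — row 1: entry 0 ≤ 0; row 2: (19/2)/5 = 19/10; row 3: (43/2)/3 = 43/6; row 4: (33/2)/3 = 11/2. Minimum is 19/10 at row 2 (w2 leaves); pivot element 5.
After the second pivot the z-row RHS is 9/2 − (-5)·(19/10) = 14.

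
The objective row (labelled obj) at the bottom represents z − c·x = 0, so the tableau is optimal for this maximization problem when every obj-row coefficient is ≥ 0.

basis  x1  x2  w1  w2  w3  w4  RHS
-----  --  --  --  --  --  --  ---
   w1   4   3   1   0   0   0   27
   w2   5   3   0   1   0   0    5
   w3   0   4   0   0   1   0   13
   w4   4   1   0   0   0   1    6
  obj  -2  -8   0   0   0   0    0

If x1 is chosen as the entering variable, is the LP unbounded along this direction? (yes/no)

no

Column x1 has positive entries in row(s) 1, 2, 4, so the ratio test bounds it — not unbounded.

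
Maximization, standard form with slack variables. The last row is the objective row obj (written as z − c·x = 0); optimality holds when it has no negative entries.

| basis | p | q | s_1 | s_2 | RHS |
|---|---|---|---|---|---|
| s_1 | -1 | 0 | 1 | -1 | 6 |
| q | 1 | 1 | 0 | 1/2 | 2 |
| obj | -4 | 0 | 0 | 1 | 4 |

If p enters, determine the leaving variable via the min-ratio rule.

Column p entries and ratios — s_1: -1 ≤ 0, skip; q: 2/1 = 2.
Smallest ratio is 2 in the row of q, so q leaves.

q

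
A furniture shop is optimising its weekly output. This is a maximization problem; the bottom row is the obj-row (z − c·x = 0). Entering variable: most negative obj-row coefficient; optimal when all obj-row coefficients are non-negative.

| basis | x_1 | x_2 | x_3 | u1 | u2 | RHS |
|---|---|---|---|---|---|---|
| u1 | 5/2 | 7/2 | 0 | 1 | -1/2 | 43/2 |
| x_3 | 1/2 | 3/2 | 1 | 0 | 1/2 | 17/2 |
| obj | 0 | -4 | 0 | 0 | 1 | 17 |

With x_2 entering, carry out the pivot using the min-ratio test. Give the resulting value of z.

119/3

Ratio test on column x_2 — row 1: (43/2)/(7/2) = 43/7; row 2: (17/2)/(3/2) = 17/3. Minimum is 17/3 at row 2 (x_3 leaves); pivot element 3/2.
Pivot on row 2; the obj-row RHS becomes 17 − (-4)·(17/3) = 119/3.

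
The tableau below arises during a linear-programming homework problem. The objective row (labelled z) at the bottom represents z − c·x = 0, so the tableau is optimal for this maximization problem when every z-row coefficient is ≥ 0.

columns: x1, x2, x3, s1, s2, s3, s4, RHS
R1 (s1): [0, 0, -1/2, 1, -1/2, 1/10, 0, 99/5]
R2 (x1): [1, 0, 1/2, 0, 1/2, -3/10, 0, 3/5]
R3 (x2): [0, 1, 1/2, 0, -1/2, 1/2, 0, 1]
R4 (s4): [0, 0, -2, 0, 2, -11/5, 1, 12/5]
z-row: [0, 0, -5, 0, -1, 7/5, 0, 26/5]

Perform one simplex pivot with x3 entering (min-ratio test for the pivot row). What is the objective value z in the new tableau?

Ratio test on column x3 — row 1: entry -1/2 ≤ 0; row 2: (3/5)/(1/2) = 6/5; row 3: 1/(1/2) = 2; row 4: entry -2 ≤ 0. Minimum is 6/5 at row 2 (x1 leaves); pivot element 1/2.
Pivot on row 2; the z-row RHS becomes 26/5 − (-5)·(6/5) = 56/5.

56/5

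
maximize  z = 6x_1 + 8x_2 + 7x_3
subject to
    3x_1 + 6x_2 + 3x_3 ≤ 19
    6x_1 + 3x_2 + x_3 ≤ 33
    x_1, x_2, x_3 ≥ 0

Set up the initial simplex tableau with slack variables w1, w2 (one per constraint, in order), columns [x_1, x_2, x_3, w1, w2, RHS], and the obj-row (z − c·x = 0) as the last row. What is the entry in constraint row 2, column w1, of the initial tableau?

0

Slack w1 belongs to constraint 1; its column is the unit vector e_1, so the entry in row 2 is 0.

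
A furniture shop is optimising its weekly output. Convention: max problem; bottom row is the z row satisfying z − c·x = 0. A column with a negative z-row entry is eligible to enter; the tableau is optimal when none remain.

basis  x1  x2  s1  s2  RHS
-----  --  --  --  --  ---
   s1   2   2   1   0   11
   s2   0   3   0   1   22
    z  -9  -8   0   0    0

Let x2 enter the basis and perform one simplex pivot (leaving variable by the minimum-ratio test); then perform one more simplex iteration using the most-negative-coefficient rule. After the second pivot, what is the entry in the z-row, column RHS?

Ratio test on column x2 — row 1: 11/2 = 11/2; row 2: 22/3 = 22/3. Minimum is 11/2 at row 1 (s1 leaves); pivot element 2.
Divide row 1 by 2; eliminate column x2 from the other rows.
Second iteration: most negative z-row entry is -1 in column x1, so x1 enters.
Ratio test on column x1 — row 1: (11/2)/1 = 11/2; row 2: entry -3 ≤ 0. Minimum is 11/2 at row 1 (x2 leaves); pivot element 1.
Divide row 1 by 1; eliminate column x1 from the other rows.
After both pivots, the entry at the z-row, column RHS is 99/2.

99/2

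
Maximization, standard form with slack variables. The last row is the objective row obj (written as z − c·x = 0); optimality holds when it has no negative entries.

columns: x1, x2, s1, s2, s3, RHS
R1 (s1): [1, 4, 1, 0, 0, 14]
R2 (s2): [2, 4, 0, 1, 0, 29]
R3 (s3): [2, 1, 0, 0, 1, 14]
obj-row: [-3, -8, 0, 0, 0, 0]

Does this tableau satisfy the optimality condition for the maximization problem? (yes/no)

The obj-row has a negative entry -8 in column x2, so it is not optimal.

no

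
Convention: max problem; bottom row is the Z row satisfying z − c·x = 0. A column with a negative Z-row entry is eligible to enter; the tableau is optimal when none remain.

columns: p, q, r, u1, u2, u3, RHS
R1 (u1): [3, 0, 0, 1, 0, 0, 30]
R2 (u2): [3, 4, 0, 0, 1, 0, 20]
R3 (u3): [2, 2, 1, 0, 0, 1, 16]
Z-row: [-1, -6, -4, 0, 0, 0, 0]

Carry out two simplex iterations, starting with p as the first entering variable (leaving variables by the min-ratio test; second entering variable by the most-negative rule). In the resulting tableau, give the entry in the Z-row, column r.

Ratio test on column p — row 1: 30/3 = 10; row 2: 20/3 = 20/3; row 3: 16/2 = 8. Minimum is 20/3 at row 2 (u2 leaves); pivot element 3.
Divide row 2 by 3; eliminate column p from the other rows.
Second iteration: most negative Z-row entry is -14/3 in column q, so q enters.
Ratio test on column q — row 1: entry -4 ≤ 0; row 2: (20/3)/(4/3) = 5; row 3: entry -2/3 ≤ 0. Minimum is 5 at row 2 (p leaves); pivot element 4/3.
Divide row 2 by 4/3; eliminate column q from the other rows.
After both pivots, the entry at the Z-row, column r is -4.

-4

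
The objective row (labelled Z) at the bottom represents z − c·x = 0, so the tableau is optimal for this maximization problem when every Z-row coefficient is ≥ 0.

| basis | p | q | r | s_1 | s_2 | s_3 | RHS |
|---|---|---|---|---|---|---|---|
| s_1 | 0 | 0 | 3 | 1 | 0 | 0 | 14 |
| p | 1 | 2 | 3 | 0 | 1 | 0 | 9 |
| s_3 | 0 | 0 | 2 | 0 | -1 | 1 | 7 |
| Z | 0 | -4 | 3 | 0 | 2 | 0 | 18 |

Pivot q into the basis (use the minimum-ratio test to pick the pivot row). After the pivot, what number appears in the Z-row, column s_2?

4

Ratio test on column q — row 1: entry 0 ≤ 0; row 2: 9/2 = 9/2; row 3: entry 0 ≤ 0. Minimum is 9/2 at row 2 (p leaves); pivot element 2.
Divide row 2 by 2; eliminate column q from the other rows.
Z-row update in column s_2: 2 − (-4)·(1/2) = 4.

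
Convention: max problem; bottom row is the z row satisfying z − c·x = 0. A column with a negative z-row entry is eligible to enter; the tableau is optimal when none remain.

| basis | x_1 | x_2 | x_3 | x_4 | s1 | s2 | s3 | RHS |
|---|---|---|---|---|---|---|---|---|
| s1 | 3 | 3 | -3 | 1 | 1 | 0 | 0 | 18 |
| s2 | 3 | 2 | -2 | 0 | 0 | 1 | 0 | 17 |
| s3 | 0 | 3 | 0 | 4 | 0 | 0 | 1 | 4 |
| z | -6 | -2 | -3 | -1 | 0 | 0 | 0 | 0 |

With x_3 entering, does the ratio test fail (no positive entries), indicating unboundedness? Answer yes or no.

yes

Every constraint-row entry in column x_3 is ≤ 0, so increasing x_3 is unbounded.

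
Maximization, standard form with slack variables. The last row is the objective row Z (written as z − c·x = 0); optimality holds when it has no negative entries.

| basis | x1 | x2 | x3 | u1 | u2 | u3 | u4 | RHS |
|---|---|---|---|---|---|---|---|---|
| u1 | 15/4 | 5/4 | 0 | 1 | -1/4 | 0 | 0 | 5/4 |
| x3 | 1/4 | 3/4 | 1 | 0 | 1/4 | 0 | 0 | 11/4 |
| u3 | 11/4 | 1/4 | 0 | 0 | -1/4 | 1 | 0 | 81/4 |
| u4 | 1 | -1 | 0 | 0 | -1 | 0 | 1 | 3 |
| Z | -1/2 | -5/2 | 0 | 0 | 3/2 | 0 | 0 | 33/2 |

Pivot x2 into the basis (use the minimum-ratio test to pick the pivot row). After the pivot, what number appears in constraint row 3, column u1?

Ratio test on column x2 — row 1: (5/4)/(5/4) = 1; row 2: (11/4)/(3/4) = 11/3; row 3: (81/4)/(1/4) = 81; row 4: entry -1 ≤ 0. Minimum is 1 at row 1 (u1 leaves); pivot element 5/4.
Divide row 1 by 5/4; eliminate column x2 from the other rows.
Row 3 update in column u1: 0 − (1/4)·(4/5) = -1/5.

-1/5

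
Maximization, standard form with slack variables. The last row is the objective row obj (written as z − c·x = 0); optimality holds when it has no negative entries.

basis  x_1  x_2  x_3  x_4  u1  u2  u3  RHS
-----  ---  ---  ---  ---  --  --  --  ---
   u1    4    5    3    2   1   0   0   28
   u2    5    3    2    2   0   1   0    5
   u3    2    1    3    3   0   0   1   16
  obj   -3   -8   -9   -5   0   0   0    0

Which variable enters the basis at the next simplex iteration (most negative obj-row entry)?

Negative obj-row entries: x_1: -3, x_2: -8, x_3: -9, x_4: -5.
The most negative is -9 in column x_3, so x_3 enters.

x_3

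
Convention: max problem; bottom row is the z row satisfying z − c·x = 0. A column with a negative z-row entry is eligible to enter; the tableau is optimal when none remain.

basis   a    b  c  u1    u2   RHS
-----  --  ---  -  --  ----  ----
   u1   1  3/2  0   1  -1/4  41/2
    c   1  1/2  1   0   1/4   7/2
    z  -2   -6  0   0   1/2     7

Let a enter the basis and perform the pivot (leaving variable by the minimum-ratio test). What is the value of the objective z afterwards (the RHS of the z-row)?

Ratio test on column a — row 1: (41/2)/1 = 41/2; row 2: (7/2)/1 = 7/2. Minimum is 7/2 at row 2 (c leaves); pivot element 1.
Pivot on row 2; the z-row RHS becomes 7 − (-2)·(7/2) = 14.

14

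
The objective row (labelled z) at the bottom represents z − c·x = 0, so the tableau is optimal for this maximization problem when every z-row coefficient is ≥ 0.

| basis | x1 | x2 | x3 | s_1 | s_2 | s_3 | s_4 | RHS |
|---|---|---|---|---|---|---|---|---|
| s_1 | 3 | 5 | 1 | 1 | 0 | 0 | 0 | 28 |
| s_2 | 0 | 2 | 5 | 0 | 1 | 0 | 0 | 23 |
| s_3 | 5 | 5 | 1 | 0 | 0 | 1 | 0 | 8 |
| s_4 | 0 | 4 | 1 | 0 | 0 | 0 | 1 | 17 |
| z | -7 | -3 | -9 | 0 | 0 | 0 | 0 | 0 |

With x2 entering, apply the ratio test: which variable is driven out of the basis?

Column x2 entries and ratios — s_1: 28/5 = 28/5; s_2: 23/2 = 23/2; s_3: 8/5 = 8/5; s_4: 17/4 = 17/4.
Smallest ratio is 8/5 in the row of s_3, so s_3 leaves.

s_3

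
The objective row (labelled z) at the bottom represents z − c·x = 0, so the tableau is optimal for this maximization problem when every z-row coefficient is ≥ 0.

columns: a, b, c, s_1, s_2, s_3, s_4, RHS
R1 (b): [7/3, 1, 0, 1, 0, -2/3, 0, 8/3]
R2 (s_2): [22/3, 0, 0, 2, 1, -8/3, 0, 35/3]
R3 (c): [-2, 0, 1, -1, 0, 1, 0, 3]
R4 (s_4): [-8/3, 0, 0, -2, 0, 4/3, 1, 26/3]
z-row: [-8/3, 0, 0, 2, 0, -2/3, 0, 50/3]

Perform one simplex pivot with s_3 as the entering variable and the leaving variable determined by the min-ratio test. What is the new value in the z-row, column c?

2/3

Ratio test on column s_3 — row 1: entry -2/3 ≤ 0; row 2: entry -8/3 ≤ 0; row 3: 3/1 = 3; row 4: (26/3)/(4/3) = 13/2. Minimum is 3 at row 3 (c leaves); pivot element 1.
Divide row 3 by 1; eliminate column s_3 from the other rows.
z-row update in column c: 0 − (-2/3)·1 = 2/3.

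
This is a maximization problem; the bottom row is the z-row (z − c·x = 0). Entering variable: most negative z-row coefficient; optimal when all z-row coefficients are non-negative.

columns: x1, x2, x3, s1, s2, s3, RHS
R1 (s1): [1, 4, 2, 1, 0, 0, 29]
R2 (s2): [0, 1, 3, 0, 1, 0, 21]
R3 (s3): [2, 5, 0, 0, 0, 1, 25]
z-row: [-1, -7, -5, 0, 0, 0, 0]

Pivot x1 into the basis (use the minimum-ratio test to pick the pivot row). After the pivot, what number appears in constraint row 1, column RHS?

Ratio test on column x1 — row 1: 29/1 = 29; row 2: entry 0 ≤ 0; row 3: 25/2 = 25/2. Minimum is 25/2 at row 3 (s3 leaves); pivot element 2.
Divide row 3 by 2; eliminate column x1 from the other rows.
Row 1 update in column RHS: 29 − 1·(25/2) = 33/2.

33/2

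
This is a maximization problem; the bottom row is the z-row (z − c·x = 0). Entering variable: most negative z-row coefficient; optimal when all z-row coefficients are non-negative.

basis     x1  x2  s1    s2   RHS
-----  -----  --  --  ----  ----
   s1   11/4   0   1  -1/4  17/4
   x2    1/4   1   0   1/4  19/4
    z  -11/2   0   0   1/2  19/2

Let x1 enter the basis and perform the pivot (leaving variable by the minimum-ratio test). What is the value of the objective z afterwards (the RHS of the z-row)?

Ratio test on column x1 — row 1: (17/4)/(11/4) = 17/11; row 2: (19/4)/(1/4) = 19. Minimum is 17/11 at row 1 (s1 leaves); pivot element 11/4.
Pivot on row 1; the z-row RHS becomes 19/2 − (-11/2)·(17/11) = 18.

18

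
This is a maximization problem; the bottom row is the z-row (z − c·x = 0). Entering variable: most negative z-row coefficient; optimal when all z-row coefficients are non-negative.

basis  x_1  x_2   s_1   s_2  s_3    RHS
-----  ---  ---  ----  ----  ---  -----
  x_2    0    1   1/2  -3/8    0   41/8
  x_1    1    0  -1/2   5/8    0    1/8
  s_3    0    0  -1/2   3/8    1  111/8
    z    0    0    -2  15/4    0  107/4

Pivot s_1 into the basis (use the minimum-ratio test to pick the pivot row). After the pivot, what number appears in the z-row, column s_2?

Ratio test on column s_1 — row 1: (41/8)/(1/2) = 41/4; row 2: entry -1/2 ≤ 0; row 3: entry -1/2 ≤ 0. Minimum is 41/4 at row 1 (x_2 leaves); pivot element 1/2.
Divide row 1 by 1/2; eliminate column s_1 from the other rows.
z-row update in column s_2: 15/4 − (-2)·(-3/4) = 9/4.

9/4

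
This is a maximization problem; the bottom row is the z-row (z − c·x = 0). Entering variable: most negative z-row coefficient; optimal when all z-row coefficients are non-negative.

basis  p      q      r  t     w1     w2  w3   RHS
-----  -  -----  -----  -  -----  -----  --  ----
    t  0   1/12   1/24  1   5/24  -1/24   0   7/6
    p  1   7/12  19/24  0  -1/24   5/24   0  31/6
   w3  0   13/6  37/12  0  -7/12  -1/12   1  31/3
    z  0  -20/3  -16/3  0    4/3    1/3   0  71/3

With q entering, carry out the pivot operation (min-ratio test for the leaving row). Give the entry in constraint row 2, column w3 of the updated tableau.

-7/26

Ratio test on column q — row 1: (7/6)/(1/12) = 14; row 2: (31/6)/(7/12) = 62/7; row 3: (31/3)/(13/6) = 62/13. Minimum is 62/13 at row 3 (w3 leaves); pivot element 13/6.
Divide row 3 by 13/6; eliminate column q from the other rows.
Row 2 update in column w3: 0 − (7/12)·(6/13) = -7/26.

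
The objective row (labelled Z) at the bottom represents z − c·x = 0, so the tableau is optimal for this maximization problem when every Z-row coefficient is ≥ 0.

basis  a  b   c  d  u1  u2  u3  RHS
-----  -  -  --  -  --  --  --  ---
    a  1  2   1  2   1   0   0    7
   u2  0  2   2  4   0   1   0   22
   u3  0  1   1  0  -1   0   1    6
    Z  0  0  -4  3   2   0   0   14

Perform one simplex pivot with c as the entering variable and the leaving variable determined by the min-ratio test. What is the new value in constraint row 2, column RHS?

10

Ratio test on column c — row 1: 7/1 = 7; row 2: 22/2 = 11; row 3: 6/1 = 6. Minimum is 6 at row 3 (u3 leaves); pivot element 1.
Divide row 3 by 1; eliminate column c from the other rows.
Row 2 update in column RHS: 22 − 2·6 = 10.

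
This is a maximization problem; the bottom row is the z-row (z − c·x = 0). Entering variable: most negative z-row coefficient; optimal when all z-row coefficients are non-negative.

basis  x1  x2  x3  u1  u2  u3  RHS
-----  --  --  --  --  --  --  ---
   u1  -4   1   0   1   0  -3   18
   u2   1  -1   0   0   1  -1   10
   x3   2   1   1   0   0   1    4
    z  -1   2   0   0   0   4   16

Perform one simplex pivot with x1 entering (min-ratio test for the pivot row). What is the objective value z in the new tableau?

18

Ratio test on column x1 — row 1: entry -4 ≤ 0; row 2: 10/1 = 10; row 3: 4/2 = 2. Minimum is 2 at row 3 (x3 leaves); pivot element 2.
Pivot on row 3; the z-row RHS becomes 16 − (-1)·2 = 18.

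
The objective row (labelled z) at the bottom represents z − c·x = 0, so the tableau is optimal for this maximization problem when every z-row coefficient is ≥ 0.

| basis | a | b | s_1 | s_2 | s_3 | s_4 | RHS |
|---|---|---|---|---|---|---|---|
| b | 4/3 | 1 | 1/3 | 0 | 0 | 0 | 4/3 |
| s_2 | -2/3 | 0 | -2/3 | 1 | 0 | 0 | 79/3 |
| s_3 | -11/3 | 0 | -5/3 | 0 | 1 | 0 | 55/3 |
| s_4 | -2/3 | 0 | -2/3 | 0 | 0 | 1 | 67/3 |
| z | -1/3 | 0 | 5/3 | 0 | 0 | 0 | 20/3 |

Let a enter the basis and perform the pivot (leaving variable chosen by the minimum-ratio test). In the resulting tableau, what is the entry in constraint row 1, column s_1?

1/4

Ratio test on column a — row 1: (4/3)/(4/3) = 1; row 2: entry -2/3 ≤ 0; row 3: entry -11/3 ≤ 0; row 4: entry -2/3 ≤ 0. Minimum is 1 at row 1 (b leaves); pivot element 4/3.
Divide row 1 by 4/3; eliminate column a from the other rows.
In the new row 1, the s_1 entry is the old entry divided by the pivot: (1/3)/(4/3) = 1/4.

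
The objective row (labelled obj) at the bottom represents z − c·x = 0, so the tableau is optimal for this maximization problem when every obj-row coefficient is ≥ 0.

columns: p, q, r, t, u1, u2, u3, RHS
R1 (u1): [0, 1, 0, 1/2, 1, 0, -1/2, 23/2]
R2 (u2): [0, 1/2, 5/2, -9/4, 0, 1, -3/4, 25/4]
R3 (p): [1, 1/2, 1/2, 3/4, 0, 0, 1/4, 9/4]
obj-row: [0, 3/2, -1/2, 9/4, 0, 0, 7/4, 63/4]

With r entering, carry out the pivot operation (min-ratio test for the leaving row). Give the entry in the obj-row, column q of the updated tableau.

8/5

Ratio test on column r — row 1: entry 0 ≤ 0; row 2: (25/4)/(5/2) = 5/2; row 3: (9/4)/(1/2) = 9/2. Minimum is 5/2 at row 2 (u2 leaves); pivot element 5/2.
Divide row 2 by 5/2; eliminate column r from the other rows.
obj-row update in column q: 3/2 − (-1/2)·(1/5) = 8/5.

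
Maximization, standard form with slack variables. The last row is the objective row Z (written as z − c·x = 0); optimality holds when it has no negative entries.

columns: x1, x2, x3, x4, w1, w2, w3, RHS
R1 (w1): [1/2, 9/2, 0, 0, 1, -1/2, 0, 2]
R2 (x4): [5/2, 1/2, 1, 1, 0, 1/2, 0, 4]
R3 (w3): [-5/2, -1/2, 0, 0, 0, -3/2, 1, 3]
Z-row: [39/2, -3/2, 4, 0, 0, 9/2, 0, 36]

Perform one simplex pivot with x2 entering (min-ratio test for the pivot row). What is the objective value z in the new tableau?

110/3

Ratio test on column x2 — row 1: 2/(9/2) = 4/9; row 2: 4/(1/2) = 8; row 3: entry -1/2 ≤ 0. Minimum is 4/9 at row 1 (w1 leaves); pivot element 9/2.
Pivot on row 1; the Z-row RHS becomes 36 − (-3/2)·(4/9) = 110/3.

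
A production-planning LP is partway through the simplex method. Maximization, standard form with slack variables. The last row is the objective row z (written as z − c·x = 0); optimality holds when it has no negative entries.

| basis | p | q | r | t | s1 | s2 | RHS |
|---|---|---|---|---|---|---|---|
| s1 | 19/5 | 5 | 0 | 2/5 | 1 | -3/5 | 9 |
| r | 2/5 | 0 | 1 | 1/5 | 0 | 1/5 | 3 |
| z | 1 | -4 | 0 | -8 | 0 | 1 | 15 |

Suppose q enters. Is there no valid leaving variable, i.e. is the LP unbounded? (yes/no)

no

Column q has positive entries in row(s) 1, so the ratio test bounds it — not unbounded.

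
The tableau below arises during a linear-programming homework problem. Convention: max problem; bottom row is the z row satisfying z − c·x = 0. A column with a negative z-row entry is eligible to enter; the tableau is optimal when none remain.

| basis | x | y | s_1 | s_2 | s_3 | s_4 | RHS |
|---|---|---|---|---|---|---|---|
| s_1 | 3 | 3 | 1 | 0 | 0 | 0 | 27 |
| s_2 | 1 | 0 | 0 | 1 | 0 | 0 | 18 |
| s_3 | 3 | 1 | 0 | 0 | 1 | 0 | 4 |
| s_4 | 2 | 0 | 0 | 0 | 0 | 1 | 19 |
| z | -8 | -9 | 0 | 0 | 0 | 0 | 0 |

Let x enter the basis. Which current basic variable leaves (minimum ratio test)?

s_3

Column x entries and ratios — s_1: 27/3 = 9; s_2: 18/1 = 18; s_3: 4/3 = 4/3; s_4: 19/2 = 19/2.
Smallest ratio is 4/3 in the row of s_3, so s_3 leaves.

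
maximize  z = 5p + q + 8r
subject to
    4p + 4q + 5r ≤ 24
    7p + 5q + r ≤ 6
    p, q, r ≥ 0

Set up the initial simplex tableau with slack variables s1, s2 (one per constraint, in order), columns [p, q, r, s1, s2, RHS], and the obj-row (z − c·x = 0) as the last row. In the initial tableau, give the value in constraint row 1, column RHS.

The RHS of constraint 1 is b_1 = 24.

24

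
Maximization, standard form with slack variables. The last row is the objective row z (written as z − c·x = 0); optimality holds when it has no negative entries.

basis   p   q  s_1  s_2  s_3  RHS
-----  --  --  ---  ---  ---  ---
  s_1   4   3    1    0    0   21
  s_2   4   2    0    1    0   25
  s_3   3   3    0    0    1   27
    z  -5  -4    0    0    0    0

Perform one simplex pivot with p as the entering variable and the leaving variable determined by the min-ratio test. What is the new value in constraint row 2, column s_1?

-1

Ratio test on column p — row 1: 21/4 = 21/4; row 2: 25/4 = 25/4; row 3: 27/3 = 9. Minimum is 21/4 at row 1 (s_1 leaves); pivot element 4.
Divide row 1 by 4; eliminate column p from the other rows.
Row 2 update in column s_1: 0 − 4·(1/4) = -1.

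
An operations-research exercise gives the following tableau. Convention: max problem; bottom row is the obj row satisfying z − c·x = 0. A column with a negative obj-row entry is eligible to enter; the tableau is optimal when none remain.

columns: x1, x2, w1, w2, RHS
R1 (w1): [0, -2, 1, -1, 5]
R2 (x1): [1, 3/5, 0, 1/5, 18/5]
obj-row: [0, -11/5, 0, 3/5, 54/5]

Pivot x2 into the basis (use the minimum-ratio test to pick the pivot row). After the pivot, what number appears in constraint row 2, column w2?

1/3

Ratio test on column x2 — row 1: entry -2 ≤ 0; row 2: (18/5)/(3/5) = 6. Minimum is 6 at row 2 (x1 leaves); pivot element 3/5.
Divide row 2 by 3/5; eliminate column x2 from the other rows.
In the new row 2, the w2 entry is the old entry divided by the pivot: (1/5)/(3/5) = 1/3.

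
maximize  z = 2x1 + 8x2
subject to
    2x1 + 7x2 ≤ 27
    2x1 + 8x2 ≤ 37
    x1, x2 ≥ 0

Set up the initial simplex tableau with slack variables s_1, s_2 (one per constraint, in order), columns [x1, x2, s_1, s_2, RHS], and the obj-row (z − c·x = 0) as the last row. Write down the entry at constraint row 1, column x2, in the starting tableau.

7

Constraint 1 has coefficient 7 on x2.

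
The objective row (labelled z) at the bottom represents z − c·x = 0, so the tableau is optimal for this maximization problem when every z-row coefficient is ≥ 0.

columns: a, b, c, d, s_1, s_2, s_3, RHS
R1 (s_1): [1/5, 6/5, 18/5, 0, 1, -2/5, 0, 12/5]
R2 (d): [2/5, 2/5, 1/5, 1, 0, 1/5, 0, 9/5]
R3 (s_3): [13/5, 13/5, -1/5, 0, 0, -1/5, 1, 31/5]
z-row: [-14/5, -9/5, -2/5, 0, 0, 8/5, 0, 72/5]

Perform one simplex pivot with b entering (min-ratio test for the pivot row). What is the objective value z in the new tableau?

Ratio test on column b — row 1: (12/5)/(6/5) = 2; row 2: (9/5)/(2/5) = 9/2; row 3: (31/5)/(13/5) = 31/13. Minimum is 2 at row 1 (s_1 leaves); pivot element 6/5.
Pivot on row 1; the z-row RHS becomes 72/5 − (-9/5)·2 = 18.

18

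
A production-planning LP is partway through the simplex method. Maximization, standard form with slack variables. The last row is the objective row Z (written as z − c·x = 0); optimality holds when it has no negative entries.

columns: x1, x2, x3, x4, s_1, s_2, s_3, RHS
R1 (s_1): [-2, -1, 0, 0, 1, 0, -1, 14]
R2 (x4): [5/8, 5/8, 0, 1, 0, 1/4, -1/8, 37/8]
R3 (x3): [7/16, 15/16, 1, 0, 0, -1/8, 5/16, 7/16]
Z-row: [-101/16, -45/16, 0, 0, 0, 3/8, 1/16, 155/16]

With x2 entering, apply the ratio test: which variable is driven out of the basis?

Column x2 entries and ratios — s_1: -1 ≤ 0, skip; x4: (37/8)/(5/8) = 37/5; x3: (7/16)/(15/16) = 7/15.
Smallest ratio is 7/15 in the row of x3, so x3 leaves.

x3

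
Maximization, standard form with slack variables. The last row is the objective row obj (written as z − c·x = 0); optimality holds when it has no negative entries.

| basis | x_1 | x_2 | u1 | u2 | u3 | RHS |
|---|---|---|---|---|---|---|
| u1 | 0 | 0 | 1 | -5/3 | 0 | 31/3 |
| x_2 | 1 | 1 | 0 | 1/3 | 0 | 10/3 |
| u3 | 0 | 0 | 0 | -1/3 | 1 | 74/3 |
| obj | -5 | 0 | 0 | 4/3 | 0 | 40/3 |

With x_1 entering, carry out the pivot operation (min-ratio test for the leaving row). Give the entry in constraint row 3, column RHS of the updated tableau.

74/3

Ratio test on column x_1 — row 1: entry 0 ≤ 0; row 2: (10/3)/1 = 10/3; row 3: entry 0 ≤ 0. Minimum is 10/3 at row 2 (x_2 leaves); pivot element 1.
Divide row 2 by 1; eliminate column x_1 from the other rows.
Row 3 update in column RHS: 74/3 − 0·(10/3) = 74/3.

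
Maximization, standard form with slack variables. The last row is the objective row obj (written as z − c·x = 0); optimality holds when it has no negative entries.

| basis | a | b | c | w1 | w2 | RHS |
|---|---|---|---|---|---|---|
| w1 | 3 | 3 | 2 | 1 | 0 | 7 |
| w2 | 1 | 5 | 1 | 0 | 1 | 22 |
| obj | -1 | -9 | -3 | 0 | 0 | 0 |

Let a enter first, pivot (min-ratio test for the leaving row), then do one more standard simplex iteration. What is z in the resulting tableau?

21

Ratio test on column a — row 1: 7/3 = 7/3; row 2: 22/1 = 22. Minimum is 7/3 at row 1 (w1 leaves); pivot element 3.
Pivot on row 1; the obj-row RHS becomes 0 − (-1)·(7/3) = 7/3.
Next entering variable (most negative obj-row entry -8): b.
Ratio test on column b — row 1: (7/3)/1 = 7/3; row 2: (59/3)/4 = 59/12. Minimum is 7/3 at row 1 (a leaves); pivot element 1.
After the second pivot the obj-row RHS is 7/3 − (-8)·(7/3) = 21.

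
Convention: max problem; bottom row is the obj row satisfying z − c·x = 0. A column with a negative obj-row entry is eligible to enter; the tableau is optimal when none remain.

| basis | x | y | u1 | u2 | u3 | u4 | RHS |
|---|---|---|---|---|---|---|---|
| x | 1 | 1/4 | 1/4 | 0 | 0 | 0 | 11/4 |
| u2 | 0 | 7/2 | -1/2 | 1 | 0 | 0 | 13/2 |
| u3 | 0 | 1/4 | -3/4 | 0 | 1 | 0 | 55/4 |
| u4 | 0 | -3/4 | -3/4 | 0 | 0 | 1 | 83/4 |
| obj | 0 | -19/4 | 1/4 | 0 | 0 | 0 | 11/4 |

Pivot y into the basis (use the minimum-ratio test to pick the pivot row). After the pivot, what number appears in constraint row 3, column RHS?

93/7

Ratio test on column y — row 1: (11/4)/(1/4) = 11; row 2: (13/2)/(7/2) = 13/7; row 3: (55/4)/(1/4) = 55; row 4: entry -3/4 ≤ 0. Minimum is 13/7 at row 2 (u2 leaves); pivot element 7/2.
Divide row 2 by 7/2; eliminate column y from the other rows.
Row 3 update in column RHS: 55/4 − (1/4)·(13/7) = 93/7.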